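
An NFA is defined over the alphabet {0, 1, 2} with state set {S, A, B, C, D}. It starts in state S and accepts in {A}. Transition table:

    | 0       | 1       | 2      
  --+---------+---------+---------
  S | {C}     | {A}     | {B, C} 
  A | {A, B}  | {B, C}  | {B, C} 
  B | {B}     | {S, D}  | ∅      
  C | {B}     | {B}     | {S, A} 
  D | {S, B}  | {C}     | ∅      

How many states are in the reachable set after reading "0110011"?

4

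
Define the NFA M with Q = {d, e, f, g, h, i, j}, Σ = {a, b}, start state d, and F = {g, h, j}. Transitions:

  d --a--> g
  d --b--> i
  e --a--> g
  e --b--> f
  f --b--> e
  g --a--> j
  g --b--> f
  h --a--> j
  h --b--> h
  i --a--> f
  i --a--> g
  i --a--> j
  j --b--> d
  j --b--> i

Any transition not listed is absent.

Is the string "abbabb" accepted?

Start in {d}.
Read 'a': {d} → {g}.
Read 'b': {g} → {f}.
Read 'b': {f} → {e}.
Read 'a': {e} → {g}.
Read 'b': {g} → {f}.
Read 'b': {f} → {e}.
The final set {e} contains no accepting state.

No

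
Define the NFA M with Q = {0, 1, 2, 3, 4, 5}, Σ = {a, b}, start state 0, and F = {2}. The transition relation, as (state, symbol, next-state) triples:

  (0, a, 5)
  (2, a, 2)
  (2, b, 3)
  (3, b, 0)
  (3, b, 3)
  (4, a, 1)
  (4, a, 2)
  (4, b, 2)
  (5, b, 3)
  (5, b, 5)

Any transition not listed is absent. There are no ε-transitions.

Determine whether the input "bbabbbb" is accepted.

Start in {0}.
Read 'b': 0→∅; now ∅.
The set is empty and remains empty for the remaining 6 symbols.
The final set ∅ contains no accepting state.

No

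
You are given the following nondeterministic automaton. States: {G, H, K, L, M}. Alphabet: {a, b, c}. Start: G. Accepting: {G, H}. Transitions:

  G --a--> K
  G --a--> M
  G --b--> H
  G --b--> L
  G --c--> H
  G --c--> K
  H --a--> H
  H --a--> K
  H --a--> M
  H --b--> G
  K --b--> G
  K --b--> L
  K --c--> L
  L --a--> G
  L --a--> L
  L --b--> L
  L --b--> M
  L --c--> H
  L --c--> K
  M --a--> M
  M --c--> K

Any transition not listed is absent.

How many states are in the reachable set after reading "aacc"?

Start in {G}.
Read 'a': {G} → {K, M}.
Read 'a': {K, M} → {M}.
Read 'c': {M} → {K}.
Read 'c': {K} → {L}.
That set has 1 state.

1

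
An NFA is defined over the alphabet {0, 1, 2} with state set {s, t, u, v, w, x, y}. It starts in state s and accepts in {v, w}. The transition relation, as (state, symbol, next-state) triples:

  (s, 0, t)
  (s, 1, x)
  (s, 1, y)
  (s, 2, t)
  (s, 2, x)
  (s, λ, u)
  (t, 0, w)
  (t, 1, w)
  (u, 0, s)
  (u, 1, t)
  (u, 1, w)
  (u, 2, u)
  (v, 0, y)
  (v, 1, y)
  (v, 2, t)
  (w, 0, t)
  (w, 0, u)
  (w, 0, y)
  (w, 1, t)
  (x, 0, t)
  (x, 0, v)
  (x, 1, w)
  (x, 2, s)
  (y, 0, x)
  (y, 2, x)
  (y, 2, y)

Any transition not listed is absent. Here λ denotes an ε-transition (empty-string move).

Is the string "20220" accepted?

Start: ε-closure({s}) = {s, u}.
Read '2': {s, u} → {t, u, x}.
Read '0': {t, u, x} → {s, t, u, v, w}.
Read '2': {s, t, u, v, w} → {t, u, x}.
Read '2': {t, u, x} → {s, u}.
Read '0': {s, u} → {s, t, u}.
The final set {s, t, u} contains no accepting state.

No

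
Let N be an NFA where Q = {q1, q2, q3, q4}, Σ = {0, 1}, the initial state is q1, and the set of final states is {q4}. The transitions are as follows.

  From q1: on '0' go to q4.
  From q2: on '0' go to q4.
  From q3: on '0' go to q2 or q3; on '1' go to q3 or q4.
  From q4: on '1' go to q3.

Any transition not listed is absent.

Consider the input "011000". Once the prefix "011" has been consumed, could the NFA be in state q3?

Start in {q1}.
Read '0': {q1} → {q4}.
Read '1': {q4} → {q3}.
Read '1': {q3} → {q3, q4}.
State q3 is in {q3, q4}.

Yes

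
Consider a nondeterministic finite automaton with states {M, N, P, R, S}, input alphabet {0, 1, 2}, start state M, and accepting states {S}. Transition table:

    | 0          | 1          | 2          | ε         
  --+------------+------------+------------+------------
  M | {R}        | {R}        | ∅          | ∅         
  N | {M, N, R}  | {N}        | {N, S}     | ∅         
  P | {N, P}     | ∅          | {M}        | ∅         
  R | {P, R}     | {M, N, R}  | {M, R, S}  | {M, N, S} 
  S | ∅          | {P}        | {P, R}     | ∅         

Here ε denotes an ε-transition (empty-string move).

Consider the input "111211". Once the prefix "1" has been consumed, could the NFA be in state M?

Start in {M}.
Read '1': {M} → {M, N, R, S}.
State M is in {M, N, R, S}.

Yes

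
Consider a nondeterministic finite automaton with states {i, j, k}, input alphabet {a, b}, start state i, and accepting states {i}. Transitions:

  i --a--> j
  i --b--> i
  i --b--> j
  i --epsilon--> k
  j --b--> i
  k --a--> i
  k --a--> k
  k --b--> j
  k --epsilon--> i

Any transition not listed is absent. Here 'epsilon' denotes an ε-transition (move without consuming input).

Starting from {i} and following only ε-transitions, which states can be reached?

{i, k}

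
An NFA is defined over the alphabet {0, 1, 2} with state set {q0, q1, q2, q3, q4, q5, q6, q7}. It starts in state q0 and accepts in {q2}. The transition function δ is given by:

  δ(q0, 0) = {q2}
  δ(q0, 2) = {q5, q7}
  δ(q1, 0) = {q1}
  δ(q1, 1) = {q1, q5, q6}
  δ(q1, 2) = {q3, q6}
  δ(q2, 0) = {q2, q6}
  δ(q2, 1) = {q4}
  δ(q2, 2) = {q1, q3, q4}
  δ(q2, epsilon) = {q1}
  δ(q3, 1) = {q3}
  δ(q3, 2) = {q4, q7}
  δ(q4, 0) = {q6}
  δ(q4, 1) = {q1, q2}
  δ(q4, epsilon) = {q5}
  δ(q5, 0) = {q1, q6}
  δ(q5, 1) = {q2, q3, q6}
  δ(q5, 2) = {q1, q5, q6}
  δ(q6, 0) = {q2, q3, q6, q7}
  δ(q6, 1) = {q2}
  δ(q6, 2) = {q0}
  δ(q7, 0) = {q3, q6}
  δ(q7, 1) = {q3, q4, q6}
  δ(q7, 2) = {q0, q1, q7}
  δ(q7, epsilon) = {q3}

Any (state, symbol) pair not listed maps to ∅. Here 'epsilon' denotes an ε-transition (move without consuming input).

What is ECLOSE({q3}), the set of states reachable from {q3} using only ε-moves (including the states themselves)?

{q3}

Begin with {q3}.
No ε-moves leave this set, so the closure equals the set itself.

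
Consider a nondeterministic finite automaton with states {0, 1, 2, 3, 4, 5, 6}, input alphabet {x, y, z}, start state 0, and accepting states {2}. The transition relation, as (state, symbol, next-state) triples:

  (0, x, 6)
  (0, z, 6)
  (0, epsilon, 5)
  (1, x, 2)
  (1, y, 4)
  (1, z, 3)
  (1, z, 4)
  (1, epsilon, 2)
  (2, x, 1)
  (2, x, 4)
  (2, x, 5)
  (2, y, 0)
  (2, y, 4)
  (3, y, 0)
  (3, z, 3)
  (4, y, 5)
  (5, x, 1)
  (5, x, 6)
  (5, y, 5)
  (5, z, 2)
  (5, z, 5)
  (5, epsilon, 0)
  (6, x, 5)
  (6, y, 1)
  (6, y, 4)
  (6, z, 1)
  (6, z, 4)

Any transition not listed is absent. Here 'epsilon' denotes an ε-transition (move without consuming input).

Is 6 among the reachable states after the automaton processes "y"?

Start: ε-closure({0}) = {0, 5}.
Read 'y': 0→∅, 5→{5}; union {5}; ε-closure = {0, 5}.
State 6 is not in {0, 5}.

No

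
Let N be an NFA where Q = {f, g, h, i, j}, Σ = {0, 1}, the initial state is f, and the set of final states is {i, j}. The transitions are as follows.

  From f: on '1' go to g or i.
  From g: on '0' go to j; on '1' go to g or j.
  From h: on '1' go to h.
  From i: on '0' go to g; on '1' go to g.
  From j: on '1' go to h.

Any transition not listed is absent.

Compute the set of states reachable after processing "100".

{j}

Start in {f}.
Read '1': f→{g, i}; now {g, i}.
Read '0': g→{j}, i→{g}; now {g, j}.
Read '0': g→{j}, j→∅; now {j}.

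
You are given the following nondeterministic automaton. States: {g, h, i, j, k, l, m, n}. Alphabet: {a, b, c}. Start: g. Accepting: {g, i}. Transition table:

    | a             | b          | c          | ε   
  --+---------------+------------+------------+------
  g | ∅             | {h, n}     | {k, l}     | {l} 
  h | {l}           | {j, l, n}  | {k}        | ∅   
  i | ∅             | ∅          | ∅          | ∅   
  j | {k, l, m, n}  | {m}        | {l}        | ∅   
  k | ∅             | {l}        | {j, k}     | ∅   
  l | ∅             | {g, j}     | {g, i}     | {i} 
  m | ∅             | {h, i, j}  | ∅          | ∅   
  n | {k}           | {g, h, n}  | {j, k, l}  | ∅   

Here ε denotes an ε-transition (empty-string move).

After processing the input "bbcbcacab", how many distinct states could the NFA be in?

6

Start: ε-closure({g}) = {g, i, l}.
Read 'b': g→{h, n}, i→∅, l→{g, j}; union {g, h, j, n}; ε-closure = {g, h, i, j, l, n}.
Read 'b': g→{h, n}, h→{j, l, n}, i→∅, j→{m}, l→{g, j}, n→{g, h, n}; union {g, h, j, l, m, n}; ε-closure = {g, h, i, j, l, m, n}.
Read 'c': g→{k, l}, h→{k}, i→∅, j→{l}, l→{g, i}, m→∅, n→{j, k, l}; now {g, i, j, k, l}.
Read 'b': g→{h, n}, i→∅, j→{m}, k→{l}, l→{g, j}; union {g, h, j, l, m, n}; ε-closure = {g, h, i, j, l, m, n}.
Read 'c': g→{k, l}, h→{k}, i→∅, j→{l}, l→{g, i}, m→∅, n→{j, k, l}; now {g, i, j, k, l}.
Read 'a': g→∅, i→∅, j→{k, l, m, n}, k→∅, l→∅; union {k, l, m, n}; ε-closure = {i, k, l, m, n}.
Read 'c': i→∅, k→{j, k}, l→{g, i}, m→∅, n→{j, k, l}; now {g, i, j, k, l}.
Read 'a': g→∅, i→∅, j→{k, l, m, n}, k→∅, l→∅; union {k, l, m, n}; ε-closure = {i, k, l, m, n}.
Read 'b': i→∅, k→{l}, l→{g, j}, m→{h, i, j}, n→{g, h, n}; now {g, h, i, j, l, n}.
That set has 6 states.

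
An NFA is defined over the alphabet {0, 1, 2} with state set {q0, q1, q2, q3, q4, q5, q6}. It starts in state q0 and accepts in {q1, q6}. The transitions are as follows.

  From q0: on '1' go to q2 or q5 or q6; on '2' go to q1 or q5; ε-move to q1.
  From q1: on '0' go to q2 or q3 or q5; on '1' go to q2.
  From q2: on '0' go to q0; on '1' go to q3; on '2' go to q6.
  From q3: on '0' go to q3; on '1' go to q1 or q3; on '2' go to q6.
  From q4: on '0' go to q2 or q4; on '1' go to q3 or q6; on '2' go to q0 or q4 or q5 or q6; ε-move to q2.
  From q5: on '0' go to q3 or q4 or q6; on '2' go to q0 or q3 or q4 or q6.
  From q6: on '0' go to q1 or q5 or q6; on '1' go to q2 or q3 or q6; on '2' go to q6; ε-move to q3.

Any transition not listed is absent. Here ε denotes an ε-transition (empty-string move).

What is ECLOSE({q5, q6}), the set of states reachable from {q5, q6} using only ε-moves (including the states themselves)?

Begin with {q5, q6}.
ε-move q6 → q3; add q3.

{q3, q5, q6}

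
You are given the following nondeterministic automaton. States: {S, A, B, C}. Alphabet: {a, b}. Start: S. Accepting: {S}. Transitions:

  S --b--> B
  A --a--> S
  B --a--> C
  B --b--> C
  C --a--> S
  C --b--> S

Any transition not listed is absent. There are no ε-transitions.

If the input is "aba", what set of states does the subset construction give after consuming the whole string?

∅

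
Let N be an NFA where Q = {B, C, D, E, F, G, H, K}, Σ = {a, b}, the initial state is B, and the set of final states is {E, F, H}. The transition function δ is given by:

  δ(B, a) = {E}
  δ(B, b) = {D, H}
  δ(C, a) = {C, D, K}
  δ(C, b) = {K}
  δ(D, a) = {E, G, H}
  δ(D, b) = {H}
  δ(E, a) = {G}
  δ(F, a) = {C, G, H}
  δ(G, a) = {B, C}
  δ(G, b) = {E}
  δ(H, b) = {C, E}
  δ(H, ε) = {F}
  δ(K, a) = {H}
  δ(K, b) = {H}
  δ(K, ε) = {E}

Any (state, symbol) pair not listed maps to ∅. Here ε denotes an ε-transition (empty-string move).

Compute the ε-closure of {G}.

{G}

Begin with {G}.
No ε-moves leave this set, so the closure equals the set itself.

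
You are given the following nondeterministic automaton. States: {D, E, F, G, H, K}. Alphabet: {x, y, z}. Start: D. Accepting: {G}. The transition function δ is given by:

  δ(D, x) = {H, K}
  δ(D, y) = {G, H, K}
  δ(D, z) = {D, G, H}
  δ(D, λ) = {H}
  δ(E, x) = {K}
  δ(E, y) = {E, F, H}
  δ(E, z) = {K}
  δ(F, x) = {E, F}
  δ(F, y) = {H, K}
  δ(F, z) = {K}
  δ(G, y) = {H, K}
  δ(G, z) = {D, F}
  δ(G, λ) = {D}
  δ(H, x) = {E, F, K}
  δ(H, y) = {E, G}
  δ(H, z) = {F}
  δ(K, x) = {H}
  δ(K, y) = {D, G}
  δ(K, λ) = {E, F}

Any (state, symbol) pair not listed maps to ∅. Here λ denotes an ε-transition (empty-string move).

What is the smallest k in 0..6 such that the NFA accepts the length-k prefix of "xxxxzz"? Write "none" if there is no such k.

none

Start: ε-closure({D}) = {D, H}.
Read 'x': D→{H, K}, H→{E, F, K}; now {E, F, H, K}.
Read 'x': E→{K}, F→{E, F}, H→{E, F, K}, K→{H}; now {E, F, H, K}.
Read 'x': E→{K}, F→{E, F}, H→{E, F, K}, K→{H}; now {E, F, H, K}.
Read 'x': E→{K}, F→{E, F}, H→{E, F, K}, K→{H}; now {E, F, H, K}.
Read 'z': E→{K}, F→{K}, H→{F}, K→∅; union {F, K}; ε-closure = {E, F, K}.
Read 'z': E→{K}, F→{K}, K→∅; union {K}; ε-closure = {E, F, K}.
No reachable set along the way intersects F.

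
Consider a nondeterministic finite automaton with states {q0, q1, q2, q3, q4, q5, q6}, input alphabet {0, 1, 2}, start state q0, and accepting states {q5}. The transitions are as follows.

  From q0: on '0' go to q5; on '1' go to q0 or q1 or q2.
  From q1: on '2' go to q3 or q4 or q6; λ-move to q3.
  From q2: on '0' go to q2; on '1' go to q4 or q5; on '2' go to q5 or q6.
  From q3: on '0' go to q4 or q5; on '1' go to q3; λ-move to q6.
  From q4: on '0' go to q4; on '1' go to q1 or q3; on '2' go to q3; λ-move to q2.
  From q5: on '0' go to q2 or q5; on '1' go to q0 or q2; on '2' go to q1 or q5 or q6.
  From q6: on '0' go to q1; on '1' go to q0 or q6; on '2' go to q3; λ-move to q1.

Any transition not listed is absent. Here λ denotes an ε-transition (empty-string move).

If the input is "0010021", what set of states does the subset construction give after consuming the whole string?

Start in {q0}.
Read '0': q0→{q5}; now {q5}.
Read '0': q5→{q2, q5}; now {q2, q5}.
Read '1': q2→{q4, q5}, q5→{q0, q2}; now {q0, q2, q4, q5}.
Read '0': q0→{q5}, q2→{q2}, q4→{q4}, q5→{q2, q5}; now {q2, q4, q5}.
Read '0': q2→{q2}, q4→{q4}, q5→{q2, q5}; now {q2, q4, q5}.
Read '2': q2→{q5, q6}, q4→{q3}, q5→{q1, q5, q6}; now {q1, q3, q5, q6}.
Read '1': q1→∅, q3→{q3}, q5→{q0, q2}, q6→{q0, q6}; union {q0, q2, q3, q6}; ε-closure = {q0, q1, q2, q3, q6}.

{q0, q1, q2, q3, q6}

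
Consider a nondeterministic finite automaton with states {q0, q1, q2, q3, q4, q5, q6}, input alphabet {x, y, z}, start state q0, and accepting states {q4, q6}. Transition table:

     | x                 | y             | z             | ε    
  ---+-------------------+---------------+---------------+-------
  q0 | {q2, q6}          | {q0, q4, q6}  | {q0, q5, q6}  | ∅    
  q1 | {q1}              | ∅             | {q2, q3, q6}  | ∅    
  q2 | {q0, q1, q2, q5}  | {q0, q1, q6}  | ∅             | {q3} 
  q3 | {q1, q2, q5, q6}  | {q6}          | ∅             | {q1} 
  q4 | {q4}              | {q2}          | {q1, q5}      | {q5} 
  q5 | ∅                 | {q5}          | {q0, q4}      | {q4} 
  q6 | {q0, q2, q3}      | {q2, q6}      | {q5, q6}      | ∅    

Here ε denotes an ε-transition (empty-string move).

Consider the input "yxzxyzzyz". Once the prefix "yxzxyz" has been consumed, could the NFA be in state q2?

Start in {q0}.
Read 'y': q0→{q0, q4, q6}; union {q0, q4, q6}; ε-closure = {q0, q4, q5, q6}.
Read 'x': q0→{q2, q6}, q4→{q4}, q5→∅, q6→{q0, q2, q3}; union {q0, q2, q3, q4, q6}; ε-closure = {q0, q1, q2, q3, q4, q5, q6}.
Read 'z': q0→{q0, q5, q6}, q1→{q2, q3, q6}, q2→∅, q3→∅, q4→{q1, q5}, q5→{q0, q4}, q6→{q5, q6}; now {q0, q1, q2, q3, q4, q5, q6}.
Read 'x': q0→{q2, q6}, q1→{q1}, q2→{q0, q1, q2, q5}, q3→{q1, q2, q5, q6}, q4→{q4}, q5→∅, q6→{q0, q2, q3}; now {q0, q1, q2, q3, q4, q5, q6}.
Read 'y': q0→{q0, q4, q6}, q1→∅, q2→{q0, q1, q6}, q3→{q6}, q4→{q2}, q5→{q5}, q6→{q2, q6}; union {q0, q1, q2, q4, q5, q6}; ε-closure = {q0, q1, q2, q3, q4, q5, q6}.
Read 'z': q0→{q0, q5, q6}, q1→{q2, q3, q6}, q2→∅, q3→∅, q4→{q1, q5}, q5→{q0, q4}, q6→{q5, q6}; now {q0, q1, q2, q3, q4, q5, q6}.
State q2 is in {q0, q1, q2, q3, q4, q5, q6}.

Yes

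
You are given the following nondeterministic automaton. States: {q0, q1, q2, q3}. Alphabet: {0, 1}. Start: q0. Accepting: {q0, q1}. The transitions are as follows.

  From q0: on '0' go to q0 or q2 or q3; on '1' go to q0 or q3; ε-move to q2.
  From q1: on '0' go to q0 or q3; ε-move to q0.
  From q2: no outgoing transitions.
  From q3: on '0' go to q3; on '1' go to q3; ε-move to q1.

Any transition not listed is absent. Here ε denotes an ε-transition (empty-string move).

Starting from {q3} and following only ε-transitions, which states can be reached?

{q0, q1, q2, q3}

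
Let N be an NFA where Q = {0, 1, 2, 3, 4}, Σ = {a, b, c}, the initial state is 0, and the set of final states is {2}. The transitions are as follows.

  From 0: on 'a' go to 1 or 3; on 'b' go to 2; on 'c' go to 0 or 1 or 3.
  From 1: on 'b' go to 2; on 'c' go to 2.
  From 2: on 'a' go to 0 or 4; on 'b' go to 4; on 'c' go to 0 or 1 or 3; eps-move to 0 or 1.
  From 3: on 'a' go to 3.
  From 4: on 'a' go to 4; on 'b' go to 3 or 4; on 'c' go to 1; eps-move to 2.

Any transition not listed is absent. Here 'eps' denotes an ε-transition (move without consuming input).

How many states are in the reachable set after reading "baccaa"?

Start in {0}.
Read 'b': 0→{2}; union {2}; ε-closure = {0, 1, 2}.
Read 'a': 0→{1, 3}, 1→∅, 2→{0, 4}; union {0, 1, 3, 4}; ε-closure = {0, 1, 2, 3, 4}.
Read 'c': 0→{0, 1, 3}, 1→{2}, 2→{0, 1, 3}, 3→∅, 4→{1}; now {0, 1, 2, 3}.
Read 'c': 0→{0, 1, 3}, 1→{2}, 2→{0, 1, 3}, 3→∅; now {0, 1, 2, 3}.
Read 'a': 0→{1, 3}, 1→∅, 2→{0, 4}, 3→{3}; union {0, 1, 3, 4}; ε-closure = {0, 1, 2, 3, 4}.
Read 'a': 0→{1, 3}, 1→∅, 2→{0, 4}, 3→{3}, 4→{4}; union {0, 1, 3, 4}; ε-closure = {0, 1, 2, 3, 4}.
That set has 5 states.

5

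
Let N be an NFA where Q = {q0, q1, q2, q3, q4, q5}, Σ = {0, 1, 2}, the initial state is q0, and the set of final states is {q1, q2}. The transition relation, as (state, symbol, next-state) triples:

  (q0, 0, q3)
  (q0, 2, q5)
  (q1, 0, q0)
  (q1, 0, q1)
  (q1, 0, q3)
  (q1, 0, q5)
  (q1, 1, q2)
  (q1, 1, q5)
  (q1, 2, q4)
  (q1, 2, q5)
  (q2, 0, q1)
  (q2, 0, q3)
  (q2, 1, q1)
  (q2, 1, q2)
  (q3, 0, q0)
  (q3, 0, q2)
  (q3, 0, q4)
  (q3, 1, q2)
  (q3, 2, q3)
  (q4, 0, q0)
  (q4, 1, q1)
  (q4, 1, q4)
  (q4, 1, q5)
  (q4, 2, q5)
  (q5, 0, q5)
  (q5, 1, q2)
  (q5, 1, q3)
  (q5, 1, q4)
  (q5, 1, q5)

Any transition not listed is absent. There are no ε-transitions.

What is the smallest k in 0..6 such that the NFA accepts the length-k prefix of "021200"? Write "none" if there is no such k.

3

Start in {q0}.
Read '0': {q0} → {q3}.
Read '2': {q3} → {q3}.
Read '1': {q3} → {q2}.
None of the earlier sets intersect F, but {q2} does.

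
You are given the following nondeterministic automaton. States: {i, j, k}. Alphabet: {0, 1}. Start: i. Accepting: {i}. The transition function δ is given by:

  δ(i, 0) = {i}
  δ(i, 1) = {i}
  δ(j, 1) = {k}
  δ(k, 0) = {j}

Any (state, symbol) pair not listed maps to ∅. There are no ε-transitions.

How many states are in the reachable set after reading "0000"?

Start in {i}.
Read '0': i→{i}; now {i}.
Read '0': i→{i}; now {i}.
Read '0': i→{i}; now {i}.
Read '0': i→{i}; now {i}.
That set has 1 state.

1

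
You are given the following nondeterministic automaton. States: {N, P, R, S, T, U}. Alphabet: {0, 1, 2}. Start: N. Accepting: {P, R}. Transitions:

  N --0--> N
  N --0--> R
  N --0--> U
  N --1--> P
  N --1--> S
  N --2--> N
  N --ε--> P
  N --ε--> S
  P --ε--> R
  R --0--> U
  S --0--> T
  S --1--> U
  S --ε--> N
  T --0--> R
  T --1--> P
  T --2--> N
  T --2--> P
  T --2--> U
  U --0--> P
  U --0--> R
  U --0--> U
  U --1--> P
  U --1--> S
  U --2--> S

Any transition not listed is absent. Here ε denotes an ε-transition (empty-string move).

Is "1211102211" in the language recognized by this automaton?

Start: ε-closure({N}) = {N, P, R, S}.
Read '1': N→{P, S}, P→∅, R→∅, S→{U}; union {P, S, U}; ε-closure = {N, P, R, S, U}.
Read '2': N→{N}, P→∅, R→∅, S→∅, U→{S}; union {N, S}; ε-closure = {N, P, R, S}.
Read '1': N→{P, S}, P→∅, R→∅, S→{U}; union {P, S, U}; ε-closure = {N, P, R, S, U}.
Read '1': N→{P, S}, P→∅, R→∅, S→{U}, U→{P, S}; union {P, S, U}; ε-closure = {N, P, R, S, U}.
Read '1': N→{P, S}, P→∅, R→∅, S→{U}, U→{P, S}; union {P, S, U}; ε-closure = {N, P, R, S, U}.
Read '0': N→{N, R, U}, P→∅, R→{U}, S→{T}, U→{P, R, U}; union {N, P, R, T, U}; ε-closure = {N, P, R, S, T, U}.
Read '2': N→{N}, P→∅, R→∅, S→∅, T→{N, P, U}, U→{S}; union {N, P, S, U}; ε-closure = {N, P, R, S, U}.
Read '2': N→{N}, P→∅, R→∅, S→∅, U→{S}; union {N, S}; ε-closure = {N, P, R, S}.
Read '1': N→{P, S}, P→∅, R→∅, S→{U}; union {P, S, U}; ε-closure = {N, P, R, S, U}.
Read '1': N→{P, S}, P→∅, R→∅, S→{U}, U→{P, S}; union {P, S, U}; ε-closure = {N, P, R, S, U}.
The final set {N, P, R, S, U} contains the accepting states P, R.

Yes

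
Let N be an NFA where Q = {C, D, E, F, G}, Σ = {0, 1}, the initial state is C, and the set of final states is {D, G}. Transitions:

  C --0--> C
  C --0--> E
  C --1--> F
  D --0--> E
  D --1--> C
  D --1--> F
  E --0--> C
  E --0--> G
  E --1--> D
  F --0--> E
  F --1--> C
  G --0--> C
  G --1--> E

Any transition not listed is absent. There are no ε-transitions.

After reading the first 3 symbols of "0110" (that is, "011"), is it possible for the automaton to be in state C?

Start in {C}.
Read '0': C→{C, E}; now {C, E}.
Read '1': C→{F}, E→{D}; now {D, F}.
Read '1': D→{C, F}, F→{C}; now {C, F}.
State C is in {C, F}.

Yes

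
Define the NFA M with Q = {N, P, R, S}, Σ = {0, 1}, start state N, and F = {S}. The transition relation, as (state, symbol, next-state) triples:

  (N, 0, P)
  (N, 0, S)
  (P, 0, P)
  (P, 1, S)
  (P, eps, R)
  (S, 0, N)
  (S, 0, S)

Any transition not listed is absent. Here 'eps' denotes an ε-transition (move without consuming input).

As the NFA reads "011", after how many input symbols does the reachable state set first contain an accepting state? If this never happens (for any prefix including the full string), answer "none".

Start in {N}.
Read '0': {N} → {P, R, S}.
None of the earlier sets intersect F, but {P, R, S} does.

1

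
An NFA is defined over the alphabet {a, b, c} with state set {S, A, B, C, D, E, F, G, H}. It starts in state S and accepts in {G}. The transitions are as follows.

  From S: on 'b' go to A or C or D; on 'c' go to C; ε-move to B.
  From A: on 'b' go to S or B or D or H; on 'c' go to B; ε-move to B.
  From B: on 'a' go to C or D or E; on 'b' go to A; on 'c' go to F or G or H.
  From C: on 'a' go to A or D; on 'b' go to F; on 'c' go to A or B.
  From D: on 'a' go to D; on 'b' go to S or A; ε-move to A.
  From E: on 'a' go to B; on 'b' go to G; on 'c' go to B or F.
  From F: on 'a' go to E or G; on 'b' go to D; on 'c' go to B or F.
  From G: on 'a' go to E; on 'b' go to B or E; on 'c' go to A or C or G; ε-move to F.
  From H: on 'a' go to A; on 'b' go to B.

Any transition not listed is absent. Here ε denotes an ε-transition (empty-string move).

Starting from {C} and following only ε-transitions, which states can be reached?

{C}

Begin with {C}.
No ε-moves leave this set, so the closure equals the set itself.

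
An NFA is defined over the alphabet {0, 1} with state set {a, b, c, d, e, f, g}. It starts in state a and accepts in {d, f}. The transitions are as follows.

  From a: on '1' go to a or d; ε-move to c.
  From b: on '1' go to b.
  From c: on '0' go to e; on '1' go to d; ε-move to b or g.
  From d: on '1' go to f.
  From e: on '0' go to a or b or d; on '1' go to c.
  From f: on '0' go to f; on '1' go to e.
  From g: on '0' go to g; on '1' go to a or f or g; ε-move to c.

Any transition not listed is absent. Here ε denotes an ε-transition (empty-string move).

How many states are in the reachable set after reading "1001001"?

Start: ε-closure({a}) = {a, b, c, g}.
Read '1': {a, b, c, g} → {a, b, c, d, f, g}.
Read '0': {a, b, c, d, f, g} → {b, c, e, f, g}.
Read '0': {b, c, e, f, g} → {a, b, c, d, e, f, g}.
Read '1': {a, b, c, d, e, f, g} → {a, b, c, d, e, f, g}.
Read '0': {a, b, c, d, e, f, g} → {a, b, c, d, e, f, g}.
Read '0': {a, b, c, d, e, f, g} → {a, b, c, d, e, f, g}.
Read '1': {a, b, c, d, e, f, g} → {a, b, c, d, e, f, g}.
That set has 7 states.

7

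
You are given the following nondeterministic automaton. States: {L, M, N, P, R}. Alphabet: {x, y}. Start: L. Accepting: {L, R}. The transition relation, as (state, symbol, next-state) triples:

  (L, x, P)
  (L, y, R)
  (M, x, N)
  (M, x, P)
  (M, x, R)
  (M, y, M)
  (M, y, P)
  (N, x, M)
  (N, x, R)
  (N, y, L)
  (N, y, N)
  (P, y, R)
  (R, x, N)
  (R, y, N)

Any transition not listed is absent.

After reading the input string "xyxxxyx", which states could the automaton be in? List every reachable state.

{M, N, P, R}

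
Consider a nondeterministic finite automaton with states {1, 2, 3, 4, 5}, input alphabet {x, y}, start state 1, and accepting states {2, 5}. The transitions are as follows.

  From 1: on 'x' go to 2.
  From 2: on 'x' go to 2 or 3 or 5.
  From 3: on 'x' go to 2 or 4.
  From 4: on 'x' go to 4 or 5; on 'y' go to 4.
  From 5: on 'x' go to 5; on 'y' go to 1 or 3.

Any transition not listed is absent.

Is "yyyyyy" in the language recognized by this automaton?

No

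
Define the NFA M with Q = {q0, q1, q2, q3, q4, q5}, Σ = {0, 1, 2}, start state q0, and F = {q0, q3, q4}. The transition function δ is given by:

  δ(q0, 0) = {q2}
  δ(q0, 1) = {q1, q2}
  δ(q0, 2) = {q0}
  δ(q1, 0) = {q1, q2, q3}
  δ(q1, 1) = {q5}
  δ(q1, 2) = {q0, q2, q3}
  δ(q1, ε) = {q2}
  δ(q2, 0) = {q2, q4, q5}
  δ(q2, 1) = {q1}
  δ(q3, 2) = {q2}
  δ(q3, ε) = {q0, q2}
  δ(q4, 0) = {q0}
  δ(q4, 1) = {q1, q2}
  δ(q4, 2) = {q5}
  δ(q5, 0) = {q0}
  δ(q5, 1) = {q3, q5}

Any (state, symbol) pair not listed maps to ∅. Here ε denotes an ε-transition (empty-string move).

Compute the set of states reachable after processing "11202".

Start in {q0}.
Read '1': {q0} → {q1, q2}.
Read '1': {q1, q2} → {q1, q2, q5}.
Read '2': {q1, q2, q5} → {q0, q2, q3}.
Read '0': {q0, q2, q3} → {q2, q4, q5}.
Read '2': {q2, q4, q5} → {q5}.

{q5}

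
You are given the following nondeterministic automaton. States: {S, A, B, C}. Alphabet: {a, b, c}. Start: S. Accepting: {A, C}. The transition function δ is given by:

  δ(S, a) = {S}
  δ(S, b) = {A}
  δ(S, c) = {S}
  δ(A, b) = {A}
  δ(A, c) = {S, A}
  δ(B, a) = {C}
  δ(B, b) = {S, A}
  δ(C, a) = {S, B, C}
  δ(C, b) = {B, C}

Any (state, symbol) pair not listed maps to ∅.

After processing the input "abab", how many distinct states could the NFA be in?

0

Start in {S}.
Read 'a': S→{S}; now {S}.
Read 'b': S→{A}; now {A}.
Read 'a': A→∅; now ∅.
The set is empty and remains empty for the remaining 1 symbol.
That set has 0 states.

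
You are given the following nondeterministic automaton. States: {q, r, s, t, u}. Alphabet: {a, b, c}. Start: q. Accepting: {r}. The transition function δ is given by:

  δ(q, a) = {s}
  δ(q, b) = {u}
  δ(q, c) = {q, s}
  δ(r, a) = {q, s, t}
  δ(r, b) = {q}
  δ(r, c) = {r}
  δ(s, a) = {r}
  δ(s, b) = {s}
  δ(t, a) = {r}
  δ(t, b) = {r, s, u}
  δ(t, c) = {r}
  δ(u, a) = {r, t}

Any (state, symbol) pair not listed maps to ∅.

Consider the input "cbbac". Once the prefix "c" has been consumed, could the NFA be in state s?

Yes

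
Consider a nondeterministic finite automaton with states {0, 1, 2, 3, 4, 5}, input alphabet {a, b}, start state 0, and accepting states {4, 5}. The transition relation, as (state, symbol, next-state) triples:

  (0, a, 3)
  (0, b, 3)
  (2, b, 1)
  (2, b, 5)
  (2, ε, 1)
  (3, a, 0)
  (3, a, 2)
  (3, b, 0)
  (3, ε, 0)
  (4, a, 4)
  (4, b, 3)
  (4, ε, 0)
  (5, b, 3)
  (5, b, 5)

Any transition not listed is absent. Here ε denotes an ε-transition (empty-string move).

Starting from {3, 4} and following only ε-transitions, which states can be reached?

Begin with {3, 4}.
ε-move 3 → 0; add 0.

{0, 3, 4}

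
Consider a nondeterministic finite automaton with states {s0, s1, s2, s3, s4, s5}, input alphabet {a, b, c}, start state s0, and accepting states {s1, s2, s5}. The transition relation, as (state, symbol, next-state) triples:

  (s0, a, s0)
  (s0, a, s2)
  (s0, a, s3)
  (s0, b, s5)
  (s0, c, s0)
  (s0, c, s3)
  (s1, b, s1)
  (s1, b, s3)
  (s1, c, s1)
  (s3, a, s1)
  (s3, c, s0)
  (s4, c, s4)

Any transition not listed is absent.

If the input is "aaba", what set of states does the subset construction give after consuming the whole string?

Start in {s0}.
Read 'a': {s0} → {s0, s2, s3}.
Read 'a': {s0, s2, s3} → {s0, s1, s2, s3}.
Read 'b': {s0, s1, s2, s3} → {s1, s3, s5}.
Read 'a': {s1, s3, s5} → {s1}.

{s1}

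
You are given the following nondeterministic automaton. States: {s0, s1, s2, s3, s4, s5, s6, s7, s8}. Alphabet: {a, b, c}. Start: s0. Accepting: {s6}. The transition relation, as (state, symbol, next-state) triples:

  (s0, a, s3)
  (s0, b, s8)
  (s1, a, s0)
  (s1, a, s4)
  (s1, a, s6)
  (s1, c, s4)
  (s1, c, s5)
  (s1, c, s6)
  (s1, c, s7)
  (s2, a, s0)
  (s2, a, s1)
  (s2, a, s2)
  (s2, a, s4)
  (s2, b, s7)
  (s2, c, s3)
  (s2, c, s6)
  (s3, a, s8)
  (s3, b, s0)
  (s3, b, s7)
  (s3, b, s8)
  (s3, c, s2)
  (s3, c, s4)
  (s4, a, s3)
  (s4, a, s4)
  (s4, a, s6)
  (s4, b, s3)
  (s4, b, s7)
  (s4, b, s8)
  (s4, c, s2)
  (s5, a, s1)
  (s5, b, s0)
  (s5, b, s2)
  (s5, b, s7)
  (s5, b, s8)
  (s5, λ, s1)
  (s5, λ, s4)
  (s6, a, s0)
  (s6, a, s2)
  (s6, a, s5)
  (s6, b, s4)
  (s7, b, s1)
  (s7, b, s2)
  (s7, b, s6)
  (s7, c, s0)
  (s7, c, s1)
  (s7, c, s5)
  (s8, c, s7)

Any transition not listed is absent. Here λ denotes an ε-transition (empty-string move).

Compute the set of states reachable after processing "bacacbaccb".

∅

Start in {s0}.
Read 'b': s0→{s8}; now {s8}.
Read 'a': s8→∅; now ∅.
The set is empty and remains empty for the remaining 8 symbols.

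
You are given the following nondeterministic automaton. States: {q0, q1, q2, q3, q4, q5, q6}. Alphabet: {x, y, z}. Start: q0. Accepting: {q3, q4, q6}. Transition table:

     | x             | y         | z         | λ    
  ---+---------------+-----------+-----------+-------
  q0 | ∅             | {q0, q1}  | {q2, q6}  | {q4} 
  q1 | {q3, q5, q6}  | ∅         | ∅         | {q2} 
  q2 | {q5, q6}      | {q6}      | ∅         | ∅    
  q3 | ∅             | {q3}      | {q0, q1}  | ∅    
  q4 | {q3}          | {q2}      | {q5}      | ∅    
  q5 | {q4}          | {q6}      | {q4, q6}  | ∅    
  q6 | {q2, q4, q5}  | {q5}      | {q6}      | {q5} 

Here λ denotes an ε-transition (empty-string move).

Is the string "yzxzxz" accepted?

Yes

Start: ε-closure({q0}) = {q0, q4}.
Read 'y': {q0, q4} → {q0, q1, q2, q4}.
Read 'z': {q0, q1, q2, q4} → {q2, q5, q6}.
Read 'x': {q2, q5, q6} → {q2, q4, q5, q6}.
Read 'z': {q2, q4, q5, q6} → {q4, q5, q6}.
Read 'x': {q4, q5, q6} → {q2, q3, q4, q5}.
Read 'z': {q2, q3, q4, q5} → {q0, q1, q2, q4, q5, q6}.
The final set {q0, q1, q2, q4, q5, q6} contains the accepting states q4, q6.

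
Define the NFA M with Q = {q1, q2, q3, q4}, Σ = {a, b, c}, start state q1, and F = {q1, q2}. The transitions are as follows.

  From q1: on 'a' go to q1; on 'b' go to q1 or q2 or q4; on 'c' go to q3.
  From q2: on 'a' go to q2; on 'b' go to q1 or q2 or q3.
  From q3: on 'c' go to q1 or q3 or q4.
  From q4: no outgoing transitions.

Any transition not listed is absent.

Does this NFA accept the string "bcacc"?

No

Start in {q1}.
Read 'b': {q1} → {q1, q2, q4}.
Read 'c': {q1, q2, q4} → {q3}.
Read 'a': {q3} → ∅.
The set is empty and remains empty for the remaining 2 symbols.
The final set ∅ contains no accepting state.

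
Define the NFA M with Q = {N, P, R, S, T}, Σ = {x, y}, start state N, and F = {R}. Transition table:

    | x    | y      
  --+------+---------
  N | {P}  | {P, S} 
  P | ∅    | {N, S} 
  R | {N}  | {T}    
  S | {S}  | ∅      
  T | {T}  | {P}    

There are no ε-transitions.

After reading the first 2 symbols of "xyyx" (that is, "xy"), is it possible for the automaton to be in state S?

Yes

Start in {N}.
Read 'x': N→{P}; now {P}.
Read 'y': P→{N, S}; now {N, S}.
State S is in {N, S}.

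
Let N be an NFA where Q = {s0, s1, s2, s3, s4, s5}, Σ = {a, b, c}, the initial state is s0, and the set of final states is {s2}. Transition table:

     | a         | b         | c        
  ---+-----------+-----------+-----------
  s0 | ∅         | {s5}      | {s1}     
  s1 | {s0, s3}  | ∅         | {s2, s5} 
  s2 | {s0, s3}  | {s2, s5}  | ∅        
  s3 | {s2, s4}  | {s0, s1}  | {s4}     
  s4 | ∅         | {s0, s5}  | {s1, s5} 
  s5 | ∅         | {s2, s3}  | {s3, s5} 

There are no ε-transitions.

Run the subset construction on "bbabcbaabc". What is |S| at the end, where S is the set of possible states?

4

Start in {s0}.
Read 'b': s0→{s5}; now {s5}.
Read 'b': s5→{s2, s3}; now {s2, s3}.
Read 'a': s2→{s0, s3}, s3→{s2, s4}; now {s0, s2, s3, s4}.
Read 'b': s0→{s5}, s2→{s2, s5}, s3→{s0, s1}, s4→{s0, s5}; now {s0, s1, s2, s5}.
Read 'c': s0→{s1}, s1→{s2, s5}, s2→∅, s5→{s3, s5}; now {s1, s2, s3, s5}.
Read 'b': s1→∅, s2→{s2, s5}, s3→{s0, s1}, s5→{s2, s3}; now {s0, s1, s2, s3, s5}.
Read 'a': s0→∅, s1→{s0, s3}, s2→{s0, s3}, s3→{s2, s4}, s5→∅; now {s0, s2, s3, s4}.
Read 'a': s0→∅, s2→{s0, s3}, s3→{s2, s4}, s4→∅; now {s0, s2, s3, s4}.
Read 'b': s0→{s5}, s2→{s2, s5}, s3→{s0, s1}, s4→{s0, s5}; now {s0, s1, s2, s5}.
Read 'c': s0→{s1}, s1→{s2, s5}, s2→∅, s5→{s3, s5}; now {s1, s2, s3, s5}.
That set has 4 states.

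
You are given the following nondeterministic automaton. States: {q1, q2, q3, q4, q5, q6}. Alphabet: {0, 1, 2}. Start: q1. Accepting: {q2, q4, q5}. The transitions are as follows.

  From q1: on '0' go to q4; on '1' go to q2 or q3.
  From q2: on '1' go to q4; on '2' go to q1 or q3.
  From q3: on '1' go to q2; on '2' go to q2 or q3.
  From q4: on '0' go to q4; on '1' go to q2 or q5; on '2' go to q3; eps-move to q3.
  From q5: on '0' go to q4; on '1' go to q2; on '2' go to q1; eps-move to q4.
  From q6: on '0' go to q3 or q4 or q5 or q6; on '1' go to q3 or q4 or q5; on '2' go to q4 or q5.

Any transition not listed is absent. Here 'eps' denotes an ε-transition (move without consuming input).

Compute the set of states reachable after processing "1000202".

Start in {q1}.
Read '1': q1→{q2, q3}; now {q2, q3}.
Read '0': q2→∅, q3→∅; now ∅.
The set is empty and remains empty for the remaining 5 symbols.

∅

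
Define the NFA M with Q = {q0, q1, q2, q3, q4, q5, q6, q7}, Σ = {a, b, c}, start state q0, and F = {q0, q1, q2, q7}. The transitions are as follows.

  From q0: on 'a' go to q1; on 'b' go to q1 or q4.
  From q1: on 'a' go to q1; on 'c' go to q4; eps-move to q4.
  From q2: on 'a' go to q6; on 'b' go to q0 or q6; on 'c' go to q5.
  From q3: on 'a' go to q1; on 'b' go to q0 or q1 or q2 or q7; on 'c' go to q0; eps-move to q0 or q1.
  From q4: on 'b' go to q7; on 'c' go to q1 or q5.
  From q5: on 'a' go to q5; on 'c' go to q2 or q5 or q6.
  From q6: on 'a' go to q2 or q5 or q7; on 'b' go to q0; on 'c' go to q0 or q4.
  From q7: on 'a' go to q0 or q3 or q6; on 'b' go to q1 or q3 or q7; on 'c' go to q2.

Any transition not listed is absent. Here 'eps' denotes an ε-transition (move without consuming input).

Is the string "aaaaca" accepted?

Start in {q0}.
Read 'a': {q0} → {q1, q4}.
Read 'a': {q1, q4} → {q1, q4}.
Read 'a': {q1, q4} → {q1, q4}.
Read 'a': {q1, q4} → {q1, q4}.
Read 'c': {q1, q4} → {q1, q4, q5}.
Read 'a': {q1, q4, q5} → {q1, q4, q5}.
The final set {q1, q4, q5} contains the accepting state q1.

Yes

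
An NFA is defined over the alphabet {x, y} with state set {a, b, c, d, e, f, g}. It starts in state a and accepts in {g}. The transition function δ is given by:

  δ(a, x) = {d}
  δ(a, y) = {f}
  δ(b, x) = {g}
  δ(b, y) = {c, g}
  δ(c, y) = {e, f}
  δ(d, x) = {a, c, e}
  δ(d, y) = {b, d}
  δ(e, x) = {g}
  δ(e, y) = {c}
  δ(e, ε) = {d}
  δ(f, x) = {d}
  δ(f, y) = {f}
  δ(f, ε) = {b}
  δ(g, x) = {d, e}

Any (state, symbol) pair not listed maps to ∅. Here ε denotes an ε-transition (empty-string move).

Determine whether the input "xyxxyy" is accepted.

Yes

Start in {a}.
Read 'x': {a} → {d}.
Read 'y': {d} → {b, d}.
Read 'x': {b, d} → {a, c, d, e, g}.
Read 'x': {a, c, d, e, g} → {a, c, d, e, g}.
Read 'y': {a, c, d, e, g} → {b, c, d, e, f}.
Read 'y': {b, c, d, e, f} → {b, c, d, e, f, g}.
The final set {b, c, d, e, f, g} contains the accepting state g.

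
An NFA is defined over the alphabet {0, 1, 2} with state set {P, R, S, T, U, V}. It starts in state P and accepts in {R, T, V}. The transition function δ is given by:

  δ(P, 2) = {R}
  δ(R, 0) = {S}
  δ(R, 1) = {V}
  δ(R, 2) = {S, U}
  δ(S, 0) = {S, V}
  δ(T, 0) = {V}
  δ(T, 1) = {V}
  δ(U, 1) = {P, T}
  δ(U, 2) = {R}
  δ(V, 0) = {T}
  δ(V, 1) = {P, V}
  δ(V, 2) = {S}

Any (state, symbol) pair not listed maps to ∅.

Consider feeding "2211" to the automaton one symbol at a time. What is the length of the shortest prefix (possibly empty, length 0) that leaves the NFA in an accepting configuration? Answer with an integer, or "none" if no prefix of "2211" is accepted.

Start in {P}.
Read '2': {P} → {R}.
None of the earlier sets intersect F, but {R} does.

1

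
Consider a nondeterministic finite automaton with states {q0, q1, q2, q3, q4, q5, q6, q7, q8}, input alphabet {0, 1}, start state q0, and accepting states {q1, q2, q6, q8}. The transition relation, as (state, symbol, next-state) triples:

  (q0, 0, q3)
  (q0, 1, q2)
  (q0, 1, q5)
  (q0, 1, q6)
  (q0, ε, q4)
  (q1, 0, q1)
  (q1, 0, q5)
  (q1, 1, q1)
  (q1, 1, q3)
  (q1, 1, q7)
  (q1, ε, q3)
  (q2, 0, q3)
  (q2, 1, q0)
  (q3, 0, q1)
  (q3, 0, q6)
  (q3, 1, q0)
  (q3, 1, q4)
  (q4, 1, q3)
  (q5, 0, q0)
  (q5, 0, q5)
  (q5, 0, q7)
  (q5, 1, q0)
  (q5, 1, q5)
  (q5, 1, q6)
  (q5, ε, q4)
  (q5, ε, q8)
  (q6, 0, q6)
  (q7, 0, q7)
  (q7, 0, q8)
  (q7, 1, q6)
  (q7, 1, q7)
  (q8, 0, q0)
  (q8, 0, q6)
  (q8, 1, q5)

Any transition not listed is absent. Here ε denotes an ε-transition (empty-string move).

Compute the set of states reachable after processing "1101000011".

Start: ε-closure({q0}) = {q0, q4}.
Read '1': q0→{q2, q5, q6}, q4→{q3}; union {q2, q3, q5, q6}; ε-closure = {q2, q3, q4, q5, q6, q8}.
Read '1': q2→{q0}, q3→{q0, q4}, q4→{q3}, q5→{q0, q5, q6}, q6→∅, q8→{q5}; union {q0, q3, q4, q5, q6}; ε-closure = {q0, q3, q4, q5, q6, q8}.
Read '0': q0→{q3}, q3→{q1, q6}, q4→∅, q5→{q0, q5, q7}, q6→{q6}, q8→{q0, q6}; union {q0, q1, q3, q5, q6, q7}; ε-closure = {q0, q1, q3, q4, q5, q6, q7, q8}.
Read '1': q0→{q2, q5, q6}, q1→{q1, q3, q7}, q3→{q0, q4}, q4→{q3}, q5→{q0, q5, q6}, q6→∅, q7→{q6, q7}, q8→{q5}; union {q0, q1, q2, q3, q4, q5, q6, q7}; ε-closure = {q0, q1, q2, q3, q4, q5, q6, q7, q8}.
Read '0': q0→{q3}, q1→{q1, q5}, q2→{q3}, q3→{q1, q6}, q4→∅, q5→{q0, q5, q7}, q6→{q6}, q7→{q7, q8}, q8→{q0, q6}; union {q0, q1, q3, q5, q6, q7, q8}; ε-closure = {q0, q1, q3, q4, q5, q6, q7, q8}.
Read '0': q0→{q3}, q1→{q1, q5}, q3→{q1, q6}, q4→∅, q5→{q0, q5, q7}, q6→{q6}, q7→{q7, q8}, q8→{q0, q6}; union {q0, q1, q3, q5, q6, q7, q8}; ε-closure = {q0, q1, q3, q4, q5, q6, q7, q8}.
Read '0': q0→{q3}, q1→{q1, q5}, q3→{q1, q6}, q4→∅, q5→{q0, q5, q7}, q6→{q6}, q7→{q7, q8}, q8→{q0, q6}; union {q0, q1, q3, q5, q6, q7, q8}; ε-closure = {q0, q1, q3, q4, q5, q6, q7, q8}.
Read '0': q0→{q3}, q1→{q1, q5}, q3→{q1, q6}, q4→∅, q5→{q0, q5, q7}, q6→{q6}, q7→{q7, q8}, q8→{q0, q6}; union {q0, q1, q3, q5, q6, q7, q8}; ε-closure = {q0, q1, q3, q4, q5, q6, q7, q8}.
Read '1': q0→{q2, q5, q6}, q1→{q1, q3, q7}, q3→{q0, q4}, q4→{q3}, q5→{q0, q5, q6}, q6→∅, q7→{q6, q7}, q8→{q5}; union {q0, q1, q2, q3, q4, q5, q6, q7}; ε-closure = {q0, q1, q2, q3, q4, q5, q6, q7, q8}.
Read '1': q0→{q2, q5, q6}, q1→{q1, q3, q7}, q2→{q0}, q3→{q0, q4}, q4→{q3}, q5→{q0, q5, q6}, q6→∅, q7→{q6, q7}, q8→{q5}; union {q0, q1, q2, q3, q4, q5, q6, q7}; ε-closure = {q0, q1, q2, q3, q4, q5, q6, q7, q8}.

{q0, q1, q2, q3, q4, q5, q6, q7, q8}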